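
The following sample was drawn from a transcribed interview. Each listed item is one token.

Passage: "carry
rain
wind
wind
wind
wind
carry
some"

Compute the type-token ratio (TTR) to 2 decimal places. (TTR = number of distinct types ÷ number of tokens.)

0.50

N = 8 tokens, V = 4 types.
TTR = V / N = 4 / 8 = 0.50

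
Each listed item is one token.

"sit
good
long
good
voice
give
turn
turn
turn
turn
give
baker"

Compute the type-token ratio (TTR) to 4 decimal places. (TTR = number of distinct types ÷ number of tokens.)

N = 12 tokens, V = 7 types.
TTR = V / N = 7 / 12 = 0.5833

0.5833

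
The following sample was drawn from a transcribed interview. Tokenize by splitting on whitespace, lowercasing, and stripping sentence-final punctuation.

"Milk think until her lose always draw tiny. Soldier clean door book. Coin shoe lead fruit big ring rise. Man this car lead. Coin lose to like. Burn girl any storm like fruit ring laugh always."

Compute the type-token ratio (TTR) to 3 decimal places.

0.806

N = 36 tokens, V = 29 types.
TTR = V / N = 29 / 36 = 0.806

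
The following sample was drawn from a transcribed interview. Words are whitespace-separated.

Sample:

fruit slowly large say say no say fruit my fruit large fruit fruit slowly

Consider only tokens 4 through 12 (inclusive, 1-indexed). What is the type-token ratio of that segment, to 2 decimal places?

Segment tokens 4–12: say, say, no, say, fruit, my, fruit, large, fruit
Segment N = 9, segment V = 5.
TTR = 5 / 9 = 0.56

0.56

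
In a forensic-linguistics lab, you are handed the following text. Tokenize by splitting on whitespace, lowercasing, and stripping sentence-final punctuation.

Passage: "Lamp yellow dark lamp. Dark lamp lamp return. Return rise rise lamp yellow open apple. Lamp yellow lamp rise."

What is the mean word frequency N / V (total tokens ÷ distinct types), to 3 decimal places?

N = 19 tokens, V = 7 types.
Mean frequency = N / V = 19 / 7 = 2.714

2.714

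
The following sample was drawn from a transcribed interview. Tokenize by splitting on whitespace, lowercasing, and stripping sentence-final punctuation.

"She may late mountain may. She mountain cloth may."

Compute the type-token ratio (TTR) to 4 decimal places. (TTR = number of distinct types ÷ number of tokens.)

0.5556

N = 9 tokens, V = 5 types.
TTR = V / N = 5 / 9 = 0.5556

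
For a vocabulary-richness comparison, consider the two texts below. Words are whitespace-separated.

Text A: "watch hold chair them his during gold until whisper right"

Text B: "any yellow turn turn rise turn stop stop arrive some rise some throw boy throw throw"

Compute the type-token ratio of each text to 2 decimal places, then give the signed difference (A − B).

TTR(A) = 10/10 = 1.00
TTR(B) = 9/16 = 0.56
Difference = 1.00 − 0.56 = 0.44

0.44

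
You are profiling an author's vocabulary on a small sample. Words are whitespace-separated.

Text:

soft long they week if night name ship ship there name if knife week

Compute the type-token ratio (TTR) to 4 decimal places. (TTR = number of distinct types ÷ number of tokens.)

N = 14 tokens, V = 10 types.
TTR = V / N = 10 / 14 = 0.7143

0.7143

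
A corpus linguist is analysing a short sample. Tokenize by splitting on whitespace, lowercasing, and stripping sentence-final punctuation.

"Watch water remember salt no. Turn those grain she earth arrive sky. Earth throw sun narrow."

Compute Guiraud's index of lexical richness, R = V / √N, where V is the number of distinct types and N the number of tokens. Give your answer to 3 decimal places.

N = 16, V = 15.
√N = 4.000000
R = 15 / 4.000000 = 3.750

3.750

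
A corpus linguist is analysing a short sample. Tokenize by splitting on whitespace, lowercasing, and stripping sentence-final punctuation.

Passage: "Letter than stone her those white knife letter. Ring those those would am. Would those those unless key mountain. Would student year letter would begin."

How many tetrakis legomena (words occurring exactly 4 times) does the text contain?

1

Frequencies: those:5, would:4, letter:3, than:1, stone:1, her:1, white:1, knife:1, ring:1, am:1, unless:1, key:1, mountain:1, student:1, year:1, begin:1
Words with frequency 4: would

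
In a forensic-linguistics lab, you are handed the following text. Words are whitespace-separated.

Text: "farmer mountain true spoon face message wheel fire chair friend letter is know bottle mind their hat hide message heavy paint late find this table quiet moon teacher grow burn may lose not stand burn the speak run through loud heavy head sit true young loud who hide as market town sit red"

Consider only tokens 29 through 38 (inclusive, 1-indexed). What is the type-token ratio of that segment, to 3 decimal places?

Segment tokens 29–38: grow, burn, may, lose, not, stand, burn, the, speak, run
Segment N = 10, segment V = 9.
TTR = 9 / 10 = 0.900

0.900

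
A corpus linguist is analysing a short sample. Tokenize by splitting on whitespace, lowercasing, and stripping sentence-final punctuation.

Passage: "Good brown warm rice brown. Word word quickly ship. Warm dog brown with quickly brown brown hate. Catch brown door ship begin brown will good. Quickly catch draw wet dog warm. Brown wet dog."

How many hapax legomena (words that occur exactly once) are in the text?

7

Frequencies: brown:8, warm:3, quickly:3, dog:3, good:2, word:2, ship:2, catch:2, wet:2, rice:1, with:1, hate:1, door:1, begin:1, will:1, draw:1
Hapax (freq=1): begin, door, draw, hate, rice, will, with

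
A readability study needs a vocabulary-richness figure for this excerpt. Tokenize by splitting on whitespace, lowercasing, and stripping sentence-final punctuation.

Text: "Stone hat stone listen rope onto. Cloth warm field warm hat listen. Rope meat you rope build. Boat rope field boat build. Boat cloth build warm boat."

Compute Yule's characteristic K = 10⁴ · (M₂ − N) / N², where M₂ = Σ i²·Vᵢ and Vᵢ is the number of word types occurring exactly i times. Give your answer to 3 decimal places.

Frequencies: rope:4, boat:4, warm:3, build:3, stone:2, hat:2, listen:2, cloth:2, field:2, onto:1, meat:1, you:1
N = 27. Frequency spectrum: V_1=3, V_2=5, V_3=2, V_4=2
M₂ = 1²·3 + 2²·5 + 3²·2 + 4²·2 = 73
K = 10000 × (73 − 27) / 27² = 631.001

631.001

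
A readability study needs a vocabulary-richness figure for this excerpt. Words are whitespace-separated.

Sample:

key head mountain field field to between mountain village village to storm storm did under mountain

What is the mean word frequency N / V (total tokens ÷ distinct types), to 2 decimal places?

N = 16 tokens, V = 10 types.
Mean frequency = N / V = 16 / 10 = 1.60

1.60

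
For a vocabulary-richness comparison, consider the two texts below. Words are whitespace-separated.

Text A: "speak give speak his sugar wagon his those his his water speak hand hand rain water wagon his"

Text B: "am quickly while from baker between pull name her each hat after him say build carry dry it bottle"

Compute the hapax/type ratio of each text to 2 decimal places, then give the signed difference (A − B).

-0.56

A: hapax=4, V=9, ratio=0.44
B: hapax=19, V=19, ratio=1.00
Difference = 0.44 − 1.00 = -0.56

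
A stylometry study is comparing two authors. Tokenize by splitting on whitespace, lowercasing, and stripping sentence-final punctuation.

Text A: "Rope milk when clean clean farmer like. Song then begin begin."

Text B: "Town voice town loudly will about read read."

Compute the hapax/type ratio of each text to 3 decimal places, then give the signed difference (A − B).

A: hapax=7, V=9, ratio=0.778
B: hapax=4, V=6, ratio=0.667
Difference = 0.778 − 0.667 = 0.111

0.111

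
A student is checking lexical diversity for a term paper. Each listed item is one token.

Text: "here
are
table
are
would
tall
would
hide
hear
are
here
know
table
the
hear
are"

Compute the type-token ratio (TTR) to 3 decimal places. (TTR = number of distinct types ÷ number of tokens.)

0.563

N = 16 tokens, V = 9 types.
TTR = V / N = 9 / 16 = 0.563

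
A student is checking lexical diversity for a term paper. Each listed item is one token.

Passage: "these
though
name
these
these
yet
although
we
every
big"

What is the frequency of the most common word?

Frequencies: these:3, though:1, name:1, yet:1, although:1, we:1, every:1, big:1
Most common: 'these' with frequency 3.

3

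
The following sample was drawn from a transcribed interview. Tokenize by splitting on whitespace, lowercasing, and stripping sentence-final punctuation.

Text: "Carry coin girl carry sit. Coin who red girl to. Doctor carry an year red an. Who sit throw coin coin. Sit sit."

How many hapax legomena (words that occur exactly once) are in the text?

4

Frequencies: coin:4, sit:4, carry:3, girl:2, who:2, red:2, an:2, to:1, doctor:1, year:1, throw:1
Hapax (freq=1): doctor, throw, to, year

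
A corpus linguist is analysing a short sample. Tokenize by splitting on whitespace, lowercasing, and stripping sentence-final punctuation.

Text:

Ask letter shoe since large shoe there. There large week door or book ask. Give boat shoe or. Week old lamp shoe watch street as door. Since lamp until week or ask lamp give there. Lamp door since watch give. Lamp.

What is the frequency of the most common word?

5

Frequencies: lamp:5, shoe:4, ask:3, since:3, there:3, week:3, door:3, or:3, give:3, large:2, watch:2, letter:1, book:1, boat:1, old:1, street:1, as:1, until:1
Most common: 'lamp' with frequency 5.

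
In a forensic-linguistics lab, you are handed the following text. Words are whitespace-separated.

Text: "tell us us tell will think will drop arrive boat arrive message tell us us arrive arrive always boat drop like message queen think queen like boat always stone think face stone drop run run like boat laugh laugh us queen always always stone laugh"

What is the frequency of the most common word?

5

Frequencies: us:5, arrive:4, boat:4, always:4, tell:3, think:3, drop:3, like:3, queen:3, stone:3, laugh:3, will:2, message:2, run:2, face:1
Most common: 'us' with frequency 5.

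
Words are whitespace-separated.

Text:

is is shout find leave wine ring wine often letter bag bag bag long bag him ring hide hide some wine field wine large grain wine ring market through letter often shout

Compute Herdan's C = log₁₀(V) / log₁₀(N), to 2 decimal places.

N = 32, V = 18.
log₁₀(V) = 1.255273, log₁₀(N) = 1.505150
C = 1.255273 / 1.505150 = 0.83

0.83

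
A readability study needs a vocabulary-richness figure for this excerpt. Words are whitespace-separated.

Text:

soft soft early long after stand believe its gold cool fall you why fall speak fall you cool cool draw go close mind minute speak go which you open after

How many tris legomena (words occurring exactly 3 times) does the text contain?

Frequencies: cool:3, fall:3, you:3, soft:2, after:2, speak:2, go:2, early:1, long:1, stand:1, believe:1, its:1, gold:1, why:1, draw:1, close:1, mind:1, minute:1, which:1, open:1
Words with frequency 3: cool, fall, you

3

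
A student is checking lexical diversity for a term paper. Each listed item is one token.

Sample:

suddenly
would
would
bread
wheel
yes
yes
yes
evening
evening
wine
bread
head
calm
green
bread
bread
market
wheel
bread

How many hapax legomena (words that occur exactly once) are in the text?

Frequencies: bread:5, yes:3, would:2, wheel:2, evening:2, suddenly:1, wine:1, head:1, calm:1, green:1, market:1
Hapax (freq=1): calm, green, head, market, suddenly, wine

6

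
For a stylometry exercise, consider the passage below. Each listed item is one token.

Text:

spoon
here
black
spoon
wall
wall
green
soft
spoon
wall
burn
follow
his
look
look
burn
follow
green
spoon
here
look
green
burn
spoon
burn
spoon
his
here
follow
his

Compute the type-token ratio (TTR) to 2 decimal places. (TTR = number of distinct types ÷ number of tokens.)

0.33

N = 30 tokens, V = 10 types.
TTR = V / N = 10 / 30 = 0.33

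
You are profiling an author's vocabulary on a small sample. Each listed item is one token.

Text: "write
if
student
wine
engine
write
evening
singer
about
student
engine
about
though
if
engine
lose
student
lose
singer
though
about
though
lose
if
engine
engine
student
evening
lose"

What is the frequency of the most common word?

Frequencies: engine:5, student:4, lose:4, if:3, about:3, though:3, write:2, evening:2, singer:2, wine:1
Most common: 'engine' with frequency 5.

5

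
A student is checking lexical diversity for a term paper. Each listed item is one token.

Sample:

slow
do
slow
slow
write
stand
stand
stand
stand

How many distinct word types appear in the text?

Distinct types: {do, slow, stand, write}
V = 4

4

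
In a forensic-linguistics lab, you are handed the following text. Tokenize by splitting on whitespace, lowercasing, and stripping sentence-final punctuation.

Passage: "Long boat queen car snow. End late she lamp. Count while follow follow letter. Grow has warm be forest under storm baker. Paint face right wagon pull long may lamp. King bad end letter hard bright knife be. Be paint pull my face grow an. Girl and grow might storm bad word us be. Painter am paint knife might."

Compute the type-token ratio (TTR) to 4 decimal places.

0.6949

N = 59 tokens, V = 41 types.
TTR = V / N = 41 / 59 = 0.6949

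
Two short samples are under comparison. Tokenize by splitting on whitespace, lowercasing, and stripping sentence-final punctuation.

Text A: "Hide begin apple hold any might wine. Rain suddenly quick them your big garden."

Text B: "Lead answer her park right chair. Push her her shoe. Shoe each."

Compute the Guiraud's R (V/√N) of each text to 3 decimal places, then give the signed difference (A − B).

1.144

A: V=14, N=14, R=3.742
B: V=9, N=12, R=2.598
Difference = 3.742 − 2.598 = 1.144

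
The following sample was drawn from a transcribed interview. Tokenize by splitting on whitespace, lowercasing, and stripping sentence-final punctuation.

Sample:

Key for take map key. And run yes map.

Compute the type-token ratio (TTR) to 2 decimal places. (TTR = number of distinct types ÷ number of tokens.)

0.78

N = 9 tokens, V = 7 types.
TTR = V / N = 7 / 9 = 0.78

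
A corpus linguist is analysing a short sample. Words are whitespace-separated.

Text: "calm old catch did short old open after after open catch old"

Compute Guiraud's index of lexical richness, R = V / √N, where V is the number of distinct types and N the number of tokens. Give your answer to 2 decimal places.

2.02

N = 12, V = 7.
√N = 3.464102
R = 7 / 3.464102 = 2.02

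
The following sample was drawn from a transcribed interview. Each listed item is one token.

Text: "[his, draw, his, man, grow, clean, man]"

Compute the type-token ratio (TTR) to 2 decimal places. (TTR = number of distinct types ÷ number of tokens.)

N = 7 tokens, V = 5 types.
TTR = V / N = 5 / 7 = 0.71

0.71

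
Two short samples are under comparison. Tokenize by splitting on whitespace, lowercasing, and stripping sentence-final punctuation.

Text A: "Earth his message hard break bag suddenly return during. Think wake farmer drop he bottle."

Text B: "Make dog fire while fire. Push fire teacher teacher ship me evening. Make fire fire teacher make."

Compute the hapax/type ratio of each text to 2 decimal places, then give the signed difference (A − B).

0.33

A: hapax=15, V=15, ratio=1.00
B: hapax=6, V=9, ratio=0.67
Difference = 1.00 − 0.67 = 0.33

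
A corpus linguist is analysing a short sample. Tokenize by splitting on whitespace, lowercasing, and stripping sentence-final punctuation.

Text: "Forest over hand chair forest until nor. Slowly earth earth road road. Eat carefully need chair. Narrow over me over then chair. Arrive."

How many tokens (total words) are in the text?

23

Tokens: forest, over, hand, chair, forest, until, nor, slowly, earth, earth, road, road, eat, carefully, need, chair, narrow, over, me, over, then, chair, arrive
N = 23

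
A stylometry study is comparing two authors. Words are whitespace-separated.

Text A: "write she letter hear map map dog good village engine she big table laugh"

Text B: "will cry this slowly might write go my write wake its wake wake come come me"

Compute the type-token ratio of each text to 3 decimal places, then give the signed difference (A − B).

TTR(A) = 12/14 = 0.857
TTR(B) = 12/16 = 0.750
Difference = 0.857 − 0.750 = 0.107

0.107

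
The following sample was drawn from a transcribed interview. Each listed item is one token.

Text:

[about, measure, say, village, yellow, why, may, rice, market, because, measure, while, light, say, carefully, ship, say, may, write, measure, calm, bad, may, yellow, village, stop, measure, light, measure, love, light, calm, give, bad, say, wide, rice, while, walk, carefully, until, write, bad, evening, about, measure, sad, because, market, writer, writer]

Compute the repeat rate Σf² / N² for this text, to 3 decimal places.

0.051

Frequencies: measure:6, say:4, may:3, light:3, bad:3, about:2, village:2, yellow:2, rice:2, market:2, because:2, while:2, carefully:2, write:2, calm:2, writer:2, why:1, ship:1, stop:1, love:1, … (6 more, each freq 1)
Σf² = 133; N² = 2601
Repeat rate = 133 / 2601 = 0.051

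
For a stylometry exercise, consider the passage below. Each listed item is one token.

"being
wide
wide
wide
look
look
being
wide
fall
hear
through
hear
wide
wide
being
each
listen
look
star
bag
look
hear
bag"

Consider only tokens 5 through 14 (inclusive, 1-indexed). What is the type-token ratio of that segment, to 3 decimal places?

0.600

Segment tokens 5–14: look, look, being, wide, fall, hear, through, hear, wide, wide
Segment N = 10, segment V = 6.
TTR = 6 / 10 = 0.600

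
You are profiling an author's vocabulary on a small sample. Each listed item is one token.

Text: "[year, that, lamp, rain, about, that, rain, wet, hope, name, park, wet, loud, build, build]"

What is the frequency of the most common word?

2

Frequencies: that:2, rain:2, wet:2, build:2, year:1, lamp:1, about:1, hope:1, name:1, park:1, loud:1
Most common: 'that' with frequency 2.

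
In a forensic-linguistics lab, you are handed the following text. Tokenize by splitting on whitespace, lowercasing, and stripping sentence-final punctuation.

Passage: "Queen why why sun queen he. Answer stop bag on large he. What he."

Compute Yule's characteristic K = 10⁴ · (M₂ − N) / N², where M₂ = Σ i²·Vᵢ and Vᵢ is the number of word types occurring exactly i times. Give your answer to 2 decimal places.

510.20

Frequencies: he:3, queen:2, why:2, sun:1, answer:1, stop:1, bag:1, on:1, large:1, what:1
N = 14. Frequency spectrum: V_1=7, V_2=2, V_3=1
M₂ = 1²·7 + 2²·2 + 3²·1 = 24
K = 10000 × (24 − 14) / 14² = 510.20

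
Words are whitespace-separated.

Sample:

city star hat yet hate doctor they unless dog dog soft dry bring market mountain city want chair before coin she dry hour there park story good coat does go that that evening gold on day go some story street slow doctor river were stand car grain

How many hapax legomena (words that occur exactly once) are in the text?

33

Frequencies: city:2, doctor:2, dog:2, dry:2, story:2, go:2, that:2, star:1, hat:1, yet:1, hate:1, they:1, unless:1, soft:1, bring:1, market:1, mountain:1, want:1, chair:1, before:1, … (20 more, each freq 1)
Hapax (freq=1): before, bring, car, chair, coat, coin, day, does, evening, gold, good, grain, hat, hate, hour, market, mountain, on, park, river, she, slow, soft, some, stand, star, street, there, they, unless, want, were, yet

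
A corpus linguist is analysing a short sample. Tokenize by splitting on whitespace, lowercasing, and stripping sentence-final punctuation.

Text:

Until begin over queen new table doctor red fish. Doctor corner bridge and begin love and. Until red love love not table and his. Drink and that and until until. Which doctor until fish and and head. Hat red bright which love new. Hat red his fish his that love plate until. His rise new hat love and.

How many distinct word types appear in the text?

Distinct types: {and, begin, bridge, bright, corner, doctor, drink, fish, hat, head, his, love, new, not, over, plate, queen, red, rise, table, that, until, which}
V = 23

23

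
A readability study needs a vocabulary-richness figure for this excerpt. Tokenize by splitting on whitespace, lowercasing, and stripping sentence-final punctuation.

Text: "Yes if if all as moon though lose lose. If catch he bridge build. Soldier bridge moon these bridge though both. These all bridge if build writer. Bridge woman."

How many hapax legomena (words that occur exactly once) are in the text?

Frequencies: bridge:5, if:4, all:2, moon:2, though:2, lose:2, build:2, these:2, yes:1, as:1, catch:1, he:1, soldier:1, both:1, writer:1, woman:1
Hapax (freq=1): as, both, catch, he, soldier, woman, writer, yes

8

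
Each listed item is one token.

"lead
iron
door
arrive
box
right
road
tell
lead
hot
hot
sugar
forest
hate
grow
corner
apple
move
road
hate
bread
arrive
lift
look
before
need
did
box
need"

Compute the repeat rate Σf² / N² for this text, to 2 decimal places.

0.05

Frequencies: lead:2, arrive:2, box:2, road:2, hot:2, hate:2, need:2, iron:1, door:1, right:1, tell:1, sugar:1, forest:1, grow:1, corner:1, apple:1, move:1, bread:1, lift:1, look:1, … (2 more, each freq 1)
Σf² = 43; N² = 841
Repeat rate = 43 / 841 = 0.05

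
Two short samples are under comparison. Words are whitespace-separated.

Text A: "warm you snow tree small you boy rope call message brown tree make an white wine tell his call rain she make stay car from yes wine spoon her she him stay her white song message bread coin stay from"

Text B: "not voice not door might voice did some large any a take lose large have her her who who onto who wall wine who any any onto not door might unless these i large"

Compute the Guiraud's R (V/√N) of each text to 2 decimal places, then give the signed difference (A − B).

A: V=28, N=40, R=4.43
B: V=20, N=34, R=3.43
Difference = 4.43 − 3.43 = 1.00

1.00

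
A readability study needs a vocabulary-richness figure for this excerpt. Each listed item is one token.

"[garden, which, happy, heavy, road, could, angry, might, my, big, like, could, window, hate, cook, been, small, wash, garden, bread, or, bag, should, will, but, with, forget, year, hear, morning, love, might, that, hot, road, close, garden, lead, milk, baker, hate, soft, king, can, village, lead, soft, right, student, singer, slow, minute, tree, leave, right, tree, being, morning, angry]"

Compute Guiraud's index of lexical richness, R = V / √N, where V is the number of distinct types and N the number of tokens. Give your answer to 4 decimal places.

N = 59, V = 47.
√N = 7.681146
R = 47 / 7.681146 = 6.1189

6.1189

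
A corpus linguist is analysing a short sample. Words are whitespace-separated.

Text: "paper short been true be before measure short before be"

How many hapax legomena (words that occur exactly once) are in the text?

Frequencies: short:2, be:2, before:2, paper:1, been:1, true:1, measure:1
Hapax (freq=1): been, measure, paper, true

4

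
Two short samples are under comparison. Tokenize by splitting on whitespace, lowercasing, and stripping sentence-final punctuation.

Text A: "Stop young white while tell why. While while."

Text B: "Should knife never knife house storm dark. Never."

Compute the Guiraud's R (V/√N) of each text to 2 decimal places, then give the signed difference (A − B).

A: V=6, N=8, R=2.12
B: V=6, N=8, R=2.12
Difference = 2.12 − 2.12 = 0.00

0.00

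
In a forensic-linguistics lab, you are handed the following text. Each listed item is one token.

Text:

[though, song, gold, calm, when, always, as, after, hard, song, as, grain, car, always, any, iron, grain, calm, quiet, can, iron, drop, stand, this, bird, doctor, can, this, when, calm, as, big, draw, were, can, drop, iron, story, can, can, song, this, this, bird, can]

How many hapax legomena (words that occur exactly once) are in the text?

13

Frequencies: can:6, this:4, song:3, calm:3, as:3, iron:3, when:2, always:2, grain:2, drop:2, bird:2, though:1, gold:1, after:1, hard:1, car:1, any:1, quiet:1, stand:1, doctor:1, … (4 more, each freq 1)
Hapax (freq=1): after, any, big, car, doctor, draw, gold, hard, quiet, stand, story, though, were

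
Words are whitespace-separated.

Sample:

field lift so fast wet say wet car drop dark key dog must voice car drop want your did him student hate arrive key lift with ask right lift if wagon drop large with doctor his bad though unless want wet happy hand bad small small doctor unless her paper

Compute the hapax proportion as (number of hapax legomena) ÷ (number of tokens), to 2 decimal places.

0.50

Frequencies: lift:3, wet:3, drop:3, car:2, key:2, want:2, with:2, doctor:2, bad:2, unless:2, small:2, field:1, so:1, fast:1, say:1, dark:1, dog:1, must:1, voice:1, your:1, … (16 more, each freq 1)
Hapax count = 25; token count = 50.
Ratio = 25 / 50 = 0.50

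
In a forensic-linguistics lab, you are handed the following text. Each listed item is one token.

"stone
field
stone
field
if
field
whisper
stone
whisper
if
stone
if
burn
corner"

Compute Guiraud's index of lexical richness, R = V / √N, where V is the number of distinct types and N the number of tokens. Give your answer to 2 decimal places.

N = 14, V = 6.
√N = 3.741657
R = 6 / 3.741657 = 1.60

1.60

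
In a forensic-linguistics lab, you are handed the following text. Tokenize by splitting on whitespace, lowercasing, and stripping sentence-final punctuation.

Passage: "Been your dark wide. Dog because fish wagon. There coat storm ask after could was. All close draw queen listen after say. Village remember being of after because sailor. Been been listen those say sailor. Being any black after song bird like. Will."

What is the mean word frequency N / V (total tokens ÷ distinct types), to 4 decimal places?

1.3030

N = 43 tokens, V = 33 types.
Mean frequency = N / V = 43 / 33 = 1.3030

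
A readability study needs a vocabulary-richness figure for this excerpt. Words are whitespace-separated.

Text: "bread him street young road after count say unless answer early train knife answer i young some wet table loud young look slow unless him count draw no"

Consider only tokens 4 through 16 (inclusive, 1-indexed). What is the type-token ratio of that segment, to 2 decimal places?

0.85

Segment tokens 4–16: young, road, after, count, say, unless, answer, early, train, knife, answer, i, young
Segment N = 13, segment V = 11.
TTR = 11 / 13 = 0.85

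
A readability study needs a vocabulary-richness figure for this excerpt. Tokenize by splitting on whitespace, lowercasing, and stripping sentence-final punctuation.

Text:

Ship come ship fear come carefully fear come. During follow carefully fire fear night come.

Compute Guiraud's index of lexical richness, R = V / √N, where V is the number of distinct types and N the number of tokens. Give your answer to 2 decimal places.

2.07

N = 15, V = 8.
√N = 3.872983
R = 8 / 3.872983 = 2.07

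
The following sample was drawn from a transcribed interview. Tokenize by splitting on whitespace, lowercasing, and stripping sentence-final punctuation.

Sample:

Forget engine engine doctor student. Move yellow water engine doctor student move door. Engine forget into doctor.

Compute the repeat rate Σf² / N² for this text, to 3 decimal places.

Frequencies: engine:4, doctor:3, forget:2, student:2, move:2, yellow:1, water:1, door:1, into:1
Σf² = 41; N² = 289
Repeat rate = 41 / 289 = 0.142

0.142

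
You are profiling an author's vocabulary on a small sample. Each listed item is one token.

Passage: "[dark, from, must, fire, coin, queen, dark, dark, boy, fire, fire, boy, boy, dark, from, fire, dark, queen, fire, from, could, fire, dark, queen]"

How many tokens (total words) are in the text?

Tokens: dark, from, must, fire, coin, queen, dark, dark, boy, fire, fire, boy, boy, dark, from, fire, dark, queen, fire, from, could, fire, dark, queen
N = 24

24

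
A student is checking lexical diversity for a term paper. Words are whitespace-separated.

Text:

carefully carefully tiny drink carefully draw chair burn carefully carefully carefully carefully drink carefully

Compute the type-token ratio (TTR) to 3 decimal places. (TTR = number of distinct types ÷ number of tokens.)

0.429

N = 14 tokens, V = 6 types.
TTR = V / N = 6 / 14 = 0.429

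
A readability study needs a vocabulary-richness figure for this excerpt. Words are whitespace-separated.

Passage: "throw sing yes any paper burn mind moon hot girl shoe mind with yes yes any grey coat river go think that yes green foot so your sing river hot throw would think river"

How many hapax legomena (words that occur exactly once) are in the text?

Frequencies: yes:4, river:3, throw:2, sing:2, any:2, mind:2, hot:2, think:2, paper:1, burn:1, moon:1, girl:1, shoe:1, with:1, grey:1, coat:1, go:1, that:1, green:1, foot:1, … (3 more, each freq 1)
Hapax (freq=1): burn, coat, foot, girl, go, green, grey, moon, paper, shoe, so, that, with, would, your

15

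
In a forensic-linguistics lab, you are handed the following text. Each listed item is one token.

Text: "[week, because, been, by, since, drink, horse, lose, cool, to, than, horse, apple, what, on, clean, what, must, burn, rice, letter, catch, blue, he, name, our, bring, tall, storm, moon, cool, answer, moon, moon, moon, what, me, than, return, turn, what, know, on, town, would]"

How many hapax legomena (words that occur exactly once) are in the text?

29

Frequencies: what:4, moon:4, horse:2, cool:2, than:2, on:2, week:1, because:1, been:1, by:1, since:1, drink:1, lose:1, to:1, apple:1, clean:1, must:1, burn:1, rice:1, letter:1, … (15 more, each freq 1)
Hapax (freq=1): answer, apple, because, been, blue, bring, burn, by, catch, clean, drink, he, know, letter, lose, me, must, name, our, return, rice, since, storm, tall, to, town, turn, week, would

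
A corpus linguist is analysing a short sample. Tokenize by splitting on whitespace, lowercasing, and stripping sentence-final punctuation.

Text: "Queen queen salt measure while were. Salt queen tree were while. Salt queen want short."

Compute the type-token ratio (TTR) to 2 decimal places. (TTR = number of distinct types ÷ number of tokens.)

0.53

N = 15 tokens, V = 8 types.
TTR = V / N = 8 / 15 = 0.53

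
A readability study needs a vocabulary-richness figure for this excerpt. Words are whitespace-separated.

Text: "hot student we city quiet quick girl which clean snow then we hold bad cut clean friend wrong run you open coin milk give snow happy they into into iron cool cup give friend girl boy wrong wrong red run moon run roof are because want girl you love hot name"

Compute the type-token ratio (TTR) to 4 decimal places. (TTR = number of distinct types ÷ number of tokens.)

0.7255

N = 51 tokens, V = 37 types.
TTR = V / N = 37 / 51 = 0.7255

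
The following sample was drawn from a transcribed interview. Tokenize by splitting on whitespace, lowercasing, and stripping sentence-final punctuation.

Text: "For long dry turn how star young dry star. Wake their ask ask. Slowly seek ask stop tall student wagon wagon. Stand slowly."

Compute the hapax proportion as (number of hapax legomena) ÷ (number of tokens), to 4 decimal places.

0.5217

Frequencies: ask:3, dry:2, star:2, slowly:2, wagon:2, for:1, long:1, turn:1, how:1, young:1, wake:1, their:1, seek:1, stop:1, tall:1, student:1, stand:1
Hapax count = 12; token count = 23.
Ratio = 12 / 23 = 0.5217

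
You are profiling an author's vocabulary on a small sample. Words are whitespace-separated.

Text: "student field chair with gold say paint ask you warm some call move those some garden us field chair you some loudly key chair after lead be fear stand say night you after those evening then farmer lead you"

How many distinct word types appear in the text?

Distinct types: {after, ask, be, call, chair, evening, farmer, fear, field, garden, gold, key, lead, loudly, move, night, paint, say, some, stand, student, then, those, us, warm, with, you}
V = 27

27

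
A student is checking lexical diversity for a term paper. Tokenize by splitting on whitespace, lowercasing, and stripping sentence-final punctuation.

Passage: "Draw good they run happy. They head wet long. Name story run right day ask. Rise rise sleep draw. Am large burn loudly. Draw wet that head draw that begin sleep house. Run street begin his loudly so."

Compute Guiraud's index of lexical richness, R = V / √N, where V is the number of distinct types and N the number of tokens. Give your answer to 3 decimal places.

4.056

N = 38, V = 25.
√N = 6.164414
R = 25 / 6.164414 = 4.056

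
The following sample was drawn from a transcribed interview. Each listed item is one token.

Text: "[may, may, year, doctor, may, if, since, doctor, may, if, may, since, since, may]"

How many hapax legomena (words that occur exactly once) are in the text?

Frequencies: may:6, since:3, doctor:2, if:2, year:1
Hapax (freq=1): year

1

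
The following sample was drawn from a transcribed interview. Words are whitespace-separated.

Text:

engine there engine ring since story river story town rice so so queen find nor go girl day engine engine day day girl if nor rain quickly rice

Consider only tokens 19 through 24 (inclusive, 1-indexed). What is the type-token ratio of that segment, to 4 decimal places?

Segment tokens 19–24: engine, engine, day, day, girl, if
Segment N = 6, segment V = 4.
TTR = 4 / 6 = 0.6667

0.6667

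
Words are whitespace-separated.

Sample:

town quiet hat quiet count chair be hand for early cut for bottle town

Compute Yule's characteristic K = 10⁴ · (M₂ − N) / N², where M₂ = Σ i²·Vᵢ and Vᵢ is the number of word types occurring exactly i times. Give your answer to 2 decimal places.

Frequencies: town:2, quiet:2, for:2, hat:1, count:1, chair:1, be:1, hand:1, early:1, cut:1, bottle:1
N = 14. Frequency spectrum: V_1=8, V_2=3
M₂ = 1²·8 + 2²·3 = 20
K = 10000 × (20 − 14) / 14² = 306.12

306.12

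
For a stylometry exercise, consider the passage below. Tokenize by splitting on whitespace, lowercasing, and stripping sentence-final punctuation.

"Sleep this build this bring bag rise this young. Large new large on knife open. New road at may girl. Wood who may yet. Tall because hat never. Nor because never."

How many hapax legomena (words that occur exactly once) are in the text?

18

Frequencies: this:3, large:2, new:2, may:2, because:2, never:2, sleep:1, build:1, bring:1, bag:1, rise:1, young:1, on:1, knife:1, open:1, road:1, at:1, girl:1, wood:1, who:1, … (4 more, each freq 1)
Hapax (freq=1): at, bag, bring, build, girl, hat, knife, nor, on, open, rise, road, sleep, tall, who, wood, yet, young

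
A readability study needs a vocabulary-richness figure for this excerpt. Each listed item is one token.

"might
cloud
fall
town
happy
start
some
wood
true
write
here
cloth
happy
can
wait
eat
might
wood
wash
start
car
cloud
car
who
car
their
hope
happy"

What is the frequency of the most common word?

Frequencies: happy:3, car:3, might:2, cloud:2, start:2, wood:2, fall:1, town:1, some:1, true:1, write:1, here:1, cloth:1, can:1, wait:1, eat:1, wash:1, who:1, their:1, hope:1
Most common: 'happy' with frequency 3.

3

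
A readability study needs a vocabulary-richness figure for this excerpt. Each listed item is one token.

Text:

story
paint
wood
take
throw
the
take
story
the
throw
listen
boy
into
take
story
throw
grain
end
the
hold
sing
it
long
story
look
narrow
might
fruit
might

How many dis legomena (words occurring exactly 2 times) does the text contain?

1

Frequencies: story:4, take:3, throw:3, the:3, might:2, paint:1, wood:1, listen:1, boy:1, into:1, grain:1, end:1, hold:1, sing:1, it:1, long:1, look:1, narrow:1, fruit:1
Words with frequency 2: might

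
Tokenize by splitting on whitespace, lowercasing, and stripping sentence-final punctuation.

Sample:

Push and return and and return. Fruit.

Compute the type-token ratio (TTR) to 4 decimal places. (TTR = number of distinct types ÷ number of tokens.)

0.5714

N = 7 tokens, V = 4 types.
TTR = V / N = 4 / 7 = 0.5714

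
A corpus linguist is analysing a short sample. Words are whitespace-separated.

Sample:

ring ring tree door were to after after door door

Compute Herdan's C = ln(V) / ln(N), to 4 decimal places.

0.7782

N = 10, V = 6.
ln(V) = 1.791759, ln(N) = 2.302585
C = 1.791759 / 2.302585 = 0.7782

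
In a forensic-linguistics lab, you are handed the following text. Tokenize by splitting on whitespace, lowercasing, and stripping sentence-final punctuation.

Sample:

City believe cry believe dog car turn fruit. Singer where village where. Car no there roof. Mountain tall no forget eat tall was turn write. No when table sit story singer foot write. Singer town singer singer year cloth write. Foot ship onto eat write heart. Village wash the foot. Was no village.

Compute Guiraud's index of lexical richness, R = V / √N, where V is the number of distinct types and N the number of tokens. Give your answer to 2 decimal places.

4.40

N = 53, V = 32.
√N = 7.280110
R = 32 / 7.280110 = 4.40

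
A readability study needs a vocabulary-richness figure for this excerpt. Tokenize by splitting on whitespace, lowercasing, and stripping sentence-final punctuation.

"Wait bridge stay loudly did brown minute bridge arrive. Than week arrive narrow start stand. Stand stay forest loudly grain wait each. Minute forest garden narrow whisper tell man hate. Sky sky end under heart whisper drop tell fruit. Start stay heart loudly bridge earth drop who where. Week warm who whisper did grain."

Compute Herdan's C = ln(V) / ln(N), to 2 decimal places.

0.86

N = 54, V = 31.
ln(V) = 3.433987, ln(N) = 3.988984
C = 3.433987 / 3.988984 = 0.86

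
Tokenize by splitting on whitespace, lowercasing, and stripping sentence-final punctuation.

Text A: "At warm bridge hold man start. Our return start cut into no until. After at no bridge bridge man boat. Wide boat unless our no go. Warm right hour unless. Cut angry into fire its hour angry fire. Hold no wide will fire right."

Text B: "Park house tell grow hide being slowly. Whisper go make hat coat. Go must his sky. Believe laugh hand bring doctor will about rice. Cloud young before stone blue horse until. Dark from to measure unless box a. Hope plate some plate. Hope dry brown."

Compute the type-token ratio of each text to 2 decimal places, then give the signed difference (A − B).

-0.41

TTR(A) = 23/44 = 0.52
TTR(B) = 42/45 = 0.93
Difference = 0.52 − 0.93 = -0.41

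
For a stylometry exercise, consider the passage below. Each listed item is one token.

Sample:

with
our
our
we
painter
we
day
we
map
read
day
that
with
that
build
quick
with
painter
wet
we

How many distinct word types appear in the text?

Distinct types: {build, day, map, our, painter, quick, read, that, we, wet, with}
V = 11

11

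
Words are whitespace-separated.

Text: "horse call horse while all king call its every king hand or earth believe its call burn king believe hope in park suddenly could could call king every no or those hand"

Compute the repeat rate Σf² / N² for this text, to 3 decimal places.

Frequencies: call:4, king:4, horse:2, its:2, every:2, hand:2, or:2, believe:2, could:2, while:1, all:1, earth:1, burn:1, hope:1, in:1, park:1, suddenly:1, no:1, those:1
Σf² = 70; N² = 1024
Repeat rate = 70 / 1024 = 0.068

0.068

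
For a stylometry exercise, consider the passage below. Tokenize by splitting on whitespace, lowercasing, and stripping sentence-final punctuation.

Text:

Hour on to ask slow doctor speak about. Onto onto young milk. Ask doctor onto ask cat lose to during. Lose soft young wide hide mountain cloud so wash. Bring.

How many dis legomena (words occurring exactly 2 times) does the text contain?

4

Frequencies: ask:3, onto:3, to:2, doctor:2, young:2, lose:2, hour:1, on:1, slow:1, speak:1, about:1, milk:1, cat:1, during:1, soft:1, wide:1, hide:1, mountain:1, cloud:1, so:1, … (2 more, each freq 1)
Words with frequency 2: doctor, lose, to, young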